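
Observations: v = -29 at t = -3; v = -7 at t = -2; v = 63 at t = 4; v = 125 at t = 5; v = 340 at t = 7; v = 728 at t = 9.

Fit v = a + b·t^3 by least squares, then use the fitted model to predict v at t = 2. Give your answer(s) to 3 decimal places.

The normal system XᵀX·[a, b]ᵀ = Xᵀv is [[6, 1226]; [1226, 669604]]·[a, b]ᵀ = [1220, 667828]ᵀ.
Δ = 6·669604 − 1226² = 2514548.
a = (1220·669604 − 1226·667828)/2514548 = -460062/628637; b = (6·667828 − 1226·1220)/2514548 = 627812/628637.
At t = 2: v̂ = (-460062/628637)·(1) + (627812/628637)·(8) = 4562434/628637.

v̂ = 7.258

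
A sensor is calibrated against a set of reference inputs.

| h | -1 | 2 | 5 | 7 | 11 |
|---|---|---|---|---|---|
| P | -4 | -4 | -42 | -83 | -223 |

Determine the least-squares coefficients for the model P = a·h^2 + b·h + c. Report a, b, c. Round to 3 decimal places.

a = -2.029, b = 2.094, c = -0.080

With design matrix M, MᵀM = [[17684, 1806, 200]; [1806, 200, 24]; [200, 24, 5]] and MᵀP = [-32120, -3248, -356]ᵀ.
Solving the 3×3 system (Gaussian elimination) gives a = -89192/43953, b = 30676/14651, c = -3508/43953.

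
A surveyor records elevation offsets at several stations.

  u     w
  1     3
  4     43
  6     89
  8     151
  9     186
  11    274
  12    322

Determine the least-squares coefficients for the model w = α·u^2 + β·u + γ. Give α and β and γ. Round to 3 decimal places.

α = 1.982, β = 3.214, γ = -1.957

XᵀX·[α, β, γ]ᵀ = Xᵀw reads: 47587·α + 4581·β + 463·γ = 108147;  4581·α + 463·β + 51·γ = 10469;  463·α + 51·β + 7·γ = 1068.
(Σu^2·u^2 = 47587, Σu^2·u = 4581, Σu^2 = 463, Σu·u = 463, Σu = 51, Σ1 = 7, Σu^2·w = 108147, Σu·w = 10469, Σw = 1068.)
Row-reducing yields α = 213495/107702, β = 346135/107702, γ = -105381/53851.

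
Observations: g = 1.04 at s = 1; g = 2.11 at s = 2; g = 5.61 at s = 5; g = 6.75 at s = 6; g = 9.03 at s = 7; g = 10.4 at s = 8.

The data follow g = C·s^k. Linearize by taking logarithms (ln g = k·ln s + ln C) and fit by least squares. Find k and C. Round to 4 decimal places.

k = 1.0982, C = 1.0076

Linearized form: ln g = k·ln s + ln C. From the 6 transformed points,
XᵀX = [[14.3918, 8.1197]; [8.1197, 6]], rhs = [15.8663, 8.9624]ᵀ  (here Σln s = 8.1197, Σ(ln s)² = 14.3918, Σln g = 8.9624, Σln s·ln g = 15.8663).
Slope k = (n·Σln s·ln g − Σln s·Σln g)/(n·Σ(ln s)² − (Σln s)²) = (6·15.8663 − 8.1197·8.9624)/20.4213 = 1.09817; ln C = (Σln g − k·Σln s)/n = 0.00759, so C = exp(0.00759) = 1.00762.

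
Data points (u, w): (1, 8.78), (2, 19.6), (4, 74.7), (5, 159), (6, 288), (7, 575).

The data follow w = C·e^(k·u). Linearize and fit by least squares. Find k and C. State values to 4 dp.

k = 0.6919, C = 4.6734

Let Y = ln w. Fitting Y = k·u + ln C by least squares:
XᵀX = [[131.0000, 25.0000]; [25.0000, 6]], rhs = [129.1803, 26.5477]ᵀ  (here Σu = 25.0000, Σ(u)² = 131.0000, Σln w = 26.5477, Σu·ln w = 129.1803).
Solving (det = 161.0000): k = 0.69186, ln C = 1.54188, so C = exp(1.54188) = 4.67338.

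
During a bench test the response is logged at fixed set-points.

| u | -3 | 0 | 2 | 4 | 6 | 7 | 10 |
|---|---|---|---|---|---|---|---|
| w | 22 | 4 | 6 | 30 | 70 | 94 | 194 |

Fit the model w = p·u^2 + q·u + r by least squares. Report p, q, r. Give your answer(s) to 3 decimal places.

Setting ∂/∂p … = 0 gives: 14050·p + 1604·q + 214·r = 27228;  1604·p + 214·q + 26·r = 3084;  214·p + 26·q + 7·r = 420.
(Σu^2·u^2 = 14050, Σu^2·u = 1604, Σu^2 = 214, Σu·u = 214, Σu = 26, Σ1 = 7, Σu^2·w = 27228, Σu·w = 3084, Σw = 420.)
Row-reducing yields p = 88750/44121, q = -38926/44121, r = 7148/4011.

p = 2.012, q = -0.882, r = 1.782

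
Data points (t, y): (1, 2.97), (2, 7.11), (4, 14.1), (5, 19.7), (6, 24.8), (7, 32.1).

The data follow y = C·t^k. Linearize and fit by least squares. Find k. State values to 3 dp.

Taking logs, ln y = k·ln t + ln C, so regress ln y on ln t.
Over the data: Σln t = 7.4265, Σ(ln t)² = 11.9895, Σln y = 15.3566, Σln t·ln y = 22.3282.
Normal system: [[11.9895, 7.4265]; [7.4265, 6]]·[k, ln C]ᵀ = [22.3282, 15.3566]ᵀ.
Slope k = (n·Σln t·ln y − Σln t·Σln y)/(n·Σ(ln t)² − (Σln t)²) = (6·22.3282 − 7.4265·15.3566)/16.7835 = 1.18707; ln C = (Σln y − k·Σln t)/n = 1.09012.

k = 1.187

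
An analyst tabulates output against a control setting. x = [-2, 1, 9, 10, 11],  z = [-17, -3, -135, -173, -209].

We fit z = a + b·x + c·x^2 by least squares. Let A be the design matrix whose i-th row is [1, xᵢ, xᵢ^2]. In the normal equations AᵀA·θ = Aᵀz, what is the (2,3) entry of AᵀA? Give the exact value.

Row 2 ↔ basis x, column 3 ↔ basis x^2, so (AᵀA)_{2,3} = Σᵢ (x)·(x^2) = (-2)·(4) + (1)·(1) + (9)·(81) + (10)·(100) + (11)·(121) = 3053.

3053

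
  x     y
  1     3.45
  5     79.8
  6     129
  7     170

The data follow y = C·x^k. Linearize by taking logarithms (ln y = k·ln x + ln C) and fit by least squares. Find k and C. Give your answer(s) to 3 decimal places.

Linearized form: ln y = k·ln x + ln C. From the 4 transformed points,
AᵀA = [[9.5873, 5.3471]; [5.3471, 4]], rhs = [25.7500, 15.6135]ᵀ  (here Σln x = 5.3471, Σ(ln x)² = 9.5873, Σln y = 15.6135, Σln x·ln y = 25.7500).
Slope k = (n·Σln x·ln y − Σln x·Σln y)/(n·Σ(ln x)² − (Σln x)²) = (4·25.7500 − 5.3471·15.6135)/9.7575 = 1.99978; ln C = (Σln y − k·Σln x)/n = 1.23011, so C = exp(1.23011) = 3.42161.

k = 2.000, C = 3.422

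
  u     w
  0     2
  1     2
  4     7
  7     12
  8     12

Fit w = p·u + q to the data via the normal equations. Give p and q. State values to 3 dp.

p = 1.400, q = 1.400

Forming AᵀA = [[130, 20]; [20, 5]] and Aᵀw = [210, 35]ᵀ gives AᵀA·[p, q]ᵀ = Aᵀw.
Determinant 130·5 − 20² = 250.
p = (210·5 − 20·35)/250 = 7/5; q = (130·35 − 20·210)/250 = 7/5.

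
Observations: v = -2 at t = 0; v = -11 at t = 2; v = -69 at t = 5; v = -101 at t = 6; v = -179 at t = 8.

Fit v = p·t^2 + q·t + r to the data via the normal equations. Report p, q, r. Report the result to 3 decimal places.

Normal-equation sums: Σt^2·t^2 = 6033, Σt^2·t = 861, Σt^2 = 129, Σt·t = 129, Σt = 21, Σ1 = 5.
For Xᵀv: Σt^2·v = -16861, Σt·v = -2405, Σv = -362.
Normal equations: [[6033, 861, 129]; [861, 129, 21]; [129, 21, 5]]·[p, q, r]ᵀ = [-16861, -2405, -362]ᵀ.
Solving the 3×3 system (Gaussian elimination) gives p = -851/294, q = 27/28, r = -347/196.

p = -2.895, q = 0.964, r = -1.770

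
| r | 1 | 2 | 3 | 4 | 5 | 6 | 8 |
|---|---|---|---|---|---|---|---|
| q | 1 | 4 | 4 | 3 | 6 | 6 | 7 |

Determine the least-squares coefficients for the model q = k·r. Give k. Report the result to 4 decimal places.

k = 1.0000

Entries of MᵀM: Σr·r = 155.
Right-hand side: Σr·q = 155.
MᵀM·[k]ᵀ = Mᵀq becomes [[155]]·[k]ᵀ = [155]ᵀ.
Hence k = 155 / 155 ≈ 1.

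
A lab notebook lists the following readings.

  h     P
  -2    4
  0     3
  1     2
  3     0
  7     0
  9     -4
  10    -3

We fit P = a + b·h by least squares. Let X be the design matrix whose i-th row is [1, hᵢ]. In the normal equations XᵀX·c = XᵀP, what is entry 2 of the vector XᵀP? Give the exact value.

Entry 2 ↔ basis h, so (XᵀP)_{2} = Σᵢ (h)·Pᵢ = (-2)·(4) + (0)·(3) + (1)·(2) + (3)·(0) + (7)·(0) + (9)·(-4) + (10)·(-3) = -72.

-72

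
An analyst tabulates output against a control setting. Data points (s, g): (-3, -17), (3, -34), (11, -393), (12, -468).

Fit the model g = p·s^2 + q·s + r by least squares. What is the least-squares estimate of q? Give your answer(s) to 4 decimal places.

AᵀA·[p, q, r]ᵀ = Aᵀg reads: 35539·p + 3059·q + 283·r = -115404;  3059·p + 283·q + 23·r = -9990;  283·p + 23·q + 4·r = -912.
Inverting the 3×3 Gram matrix, [p, q, r]ᵀ = [-194461/64276, -176679/64276, 29773/16069]ᵀ.

q = -2.7488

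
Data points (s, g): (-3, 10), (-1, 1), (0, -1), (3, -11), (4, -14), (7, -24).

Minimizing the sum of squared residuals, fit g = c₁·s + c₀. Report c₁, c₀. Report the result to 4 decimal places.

Compute the Gram sums: Σs·s = 84, Σs = 10, Σ1 = 6.
Moment sums: Σs·g = -288, Σg = -39.
MᵀM·[c₁, c₀]ᵀ = Mᵀg becomes [[84, 10]; [10, 6]]·[c₁, c₀]ᵀ = [-288, -39]ᵀ.
Determinant 84·6 − 10² = 404.
c₁ = ((-288)·6 − 10·(-39))/404 = -669/202; c₀ = (84·(-39) − 10·(-288))/404 = -99/101.

c₁ = -3.3119, c₀ = -0.9802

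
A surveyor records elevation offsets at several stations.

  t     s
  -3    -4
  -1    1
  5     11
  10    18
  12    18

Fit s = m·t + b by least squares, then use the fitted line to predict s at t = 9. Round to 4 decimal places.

ŝ = 15.3949

With design matrix X, XᵀX = [[279, 23]; [23, 5]] and Xᵀs = [462, 44]ᵀ.
det = 279·5 − 23² = 866.
m = (462·5 − 23·44)/866 = 649/433; b = (279·44 − 23·462)/866 = 825/433.
At t = 9: ŝ = (649/433)·(9) + (825/433)·(1) = 6666/433.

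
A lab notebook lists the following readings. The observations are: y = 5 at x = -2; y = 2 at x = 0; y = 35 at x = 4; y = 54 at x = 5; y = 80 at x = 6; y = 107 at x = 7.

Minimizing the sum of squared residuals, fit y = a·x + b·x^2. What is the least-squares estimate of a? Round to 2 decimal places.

a = 0.89

Setting ∂/∂a … = 0 gives: 130·a + 740·b = 1629;  740·a + 4594·b = 10053.
Δ = 130·4594 − 740² = 49620.
a = (1629·4594 − 740·10053)/49620 = 7401/8270; b = (130·10053 − 740·1629)/49620 = 3381/1654.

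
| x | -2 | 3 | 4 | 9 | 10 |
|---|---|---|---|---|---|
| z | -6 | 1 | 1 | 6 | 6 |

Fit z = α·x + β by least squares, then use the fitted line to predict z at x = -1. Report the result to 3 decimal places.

Forming AᵀA = [[210, 24]; [24, 5]] and Aᵀz = [133, 8]ᵀ gives AᵀA·[α, β]ᵀ = Aᵀz.
Determinant 210·5 − 24² = 474.
α = (133·5 − 24·8)/474 = 473/474; β = (210·8 − 24·133)/474 = -252/79.
At x = -1: ẑ = (473/474)·(-1) + (-252/79)·(1) = -1985/474.

ẑ = -4.188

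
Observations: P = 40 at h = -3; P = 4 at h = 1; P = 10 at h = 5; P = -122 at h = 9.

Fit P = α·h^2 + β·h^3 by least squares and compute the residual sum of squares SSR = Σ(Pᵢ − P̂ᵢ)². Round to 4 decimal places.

SSR = 4.5530

MᵀM·[α, β]ᵀ = MᵀP reads: 7268·α + 61932·β = -9268;  61932·α + 547796·β = -88764.
(Σh^2·h^2 = 7268, Σh^2·h^3 = 61932, Σh^3·h^3 = 547796, Σh^2·P = -9268, Σh^3·P = -88764.)
Eliminating β: 547796·(row 1) − 61932·(row 2) gives 145808704·α = 547796·(-9268) − 61932·(-88764) = 420358720, so α = 6568105/2278261.
Then β = ((-88764) − 61932·(6568105/2278261))/547796 = -1111734/2278261.
Residuals: 2000677/2278261, 3656673/2278261, -2453265/2278261, 489739/2278261; SSR = 10372964/2278261.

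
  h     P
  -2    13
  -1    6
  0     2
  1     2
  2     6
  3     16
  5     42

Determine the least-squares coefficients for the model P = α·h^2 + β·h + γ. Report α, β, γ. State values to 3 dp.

The normal equations are: 740·α + 152·β + 44·γ = 1278;  152·α + 44·β + 8·γ = 240;  44·α + 8·β + 7·γ = 87.
Inverting the 3×3 Gram matrix, [α, β, γ]ᵀ = [3263/1694, -1345/847, 1809/847]ᵀ.

α = 1.926, β = -1.588, γ = 2.136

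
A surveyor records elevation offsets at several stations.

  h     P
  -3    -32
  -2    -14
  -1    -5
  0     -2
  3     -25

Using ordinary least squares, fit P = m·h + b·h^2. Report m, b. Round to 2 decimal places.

With design matrix M, MᵀM = [[23, -9]; [-9, 179]] and MᵀP = [54, -574]ᵀ.
Determinant 23·179 − (-9)² = 4036.
m = (54·179 − (-9)·(-574))/4036 = 1125/1009; b = (23·(-574) − (-9)·54)/4036 = -3179/1009.

m = 1.11, b = -3.15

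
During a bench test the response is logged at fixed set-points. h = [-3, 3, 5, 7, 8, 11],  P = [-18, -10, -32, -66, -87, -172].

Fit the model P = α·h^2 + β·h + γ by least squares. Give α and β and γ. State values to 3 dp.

With design matrix A, AᵀA = [[21925, 2311, 277]; [2311, 277, 31]; [277, 31, 6]] and AᵀP = [-30666, -3186, -385]ᵀ.
Row-reducing yields α = -226591/146690, β = 203699/146690, γ = -2051/73345.

α = -1.545, β = 1.389, γ = -0.028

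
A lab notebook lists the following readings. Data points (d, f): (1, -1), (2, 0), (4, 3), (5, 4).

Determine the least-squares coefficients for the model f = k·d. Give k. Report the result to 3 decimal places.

k = 0.674

Entries of XᵀX: Σd·d = 46.
For Xᵀf: Σd·f = 31.
XᵀX·[k]ᵀ = Xᵀf becomes [[46]]·[k]ᵀ = [31]ᵀ.
k = 31/46 = 0.673913.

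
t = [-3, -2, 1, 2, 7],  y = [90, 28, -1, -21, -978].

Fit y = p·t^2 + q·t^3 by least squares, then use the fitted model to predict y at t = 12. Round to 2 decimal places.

Compute the Gram sums: Σt^2·t^2 = 2515, Σt^2·t^3 = 16565, Σt^3·t^3 = 118507.
Right-hand side: Σt^2·y = -47085, Σt^3·y = -338277.
So AᵀA·[p, q]ᵀ = Aᵀy: [[2515, 16565]; [16565, 118507]]·[p, q]ᵀ = [-47085, -338277]ᵀ.
det = 2515·118507 − 16565² = 23645880.
p = ((-47085)·118507 − 16565·(-338277))/23645880 = 262849/262732; q = (2515·(-338277) − 16565·(-47085))/23645880 = -786707/262732.
At t = 12: ŷ = (262849/262732)·(144) + (-786707/262732)·(1728) = -330394860/65683.

ŷ = -5030.14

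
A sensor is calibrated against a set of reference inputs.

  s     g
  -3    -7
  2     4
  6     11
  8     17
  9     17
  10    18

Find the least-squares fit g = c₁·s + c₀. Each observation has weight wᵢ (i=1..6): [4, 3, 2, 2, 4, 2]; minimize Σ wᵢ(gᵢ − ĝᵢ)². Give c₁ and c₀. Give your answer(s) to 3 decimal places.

c₁ = 1.988, c₀ = -0.651

MᵀWM·[c₁, c₀]ᵀ = MᵀWg reads: 772·c₁ + 78·c₀ = 1484;  78·c₁ + 17·c₀ = 144.
(Σwᵢ·s·s = 772, Σwᵢ·s = 78, Σwᵢ·1 = 17, Σwᵢ·s·g = 1484, Σwᵢ·g = 144.)
Determinant 772·17 − 78² = 7040.
c₁ = (1484·17 − 78·144)/7040 = 3499/1760; c₀ = (772·144 − 78·1484)/7040 = -573/880.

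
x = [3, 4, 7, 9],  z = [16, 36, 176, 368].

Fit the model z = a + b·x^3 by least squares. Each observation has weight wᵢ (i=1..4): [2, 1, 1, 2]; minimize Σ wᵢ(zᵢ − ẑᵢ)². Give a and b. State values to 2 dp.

MᵀWM·[a, b]ᵀ = MᵀWz reads: 6·a + 1919·b = 980;  1919·a + 1186085·b = 600080.
Determinant 6·1186085 − 1919² = 3433949.
a = (980·1186085 − 1919·600080)/3433949 = 10809780/3433949; b = (6·600080 − 1919·980)/3433949 = 1719860/3433949.

a = 3.15, b = 0.50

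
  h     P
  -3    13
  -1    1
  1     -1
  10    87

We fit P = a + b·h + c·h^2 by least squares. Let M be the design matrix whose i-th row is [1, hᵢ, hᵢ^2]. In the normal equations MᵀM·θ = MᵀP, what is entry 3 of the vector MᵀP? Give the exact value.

Entry 3 ↔ basis h^2, so (MᵀP)_{3} = Σᵢ (h^2)·Pᵢ = (9)·(13) + (1)·(1) + (1)·(-1) + (100)·(87) = 8817.

8817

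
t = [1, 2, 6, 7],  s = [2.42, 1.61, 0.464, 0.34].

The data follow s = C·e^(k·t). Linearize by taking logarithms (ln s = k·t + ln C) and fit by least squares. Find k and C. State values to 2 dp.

Let Y = ln s. Fitting Y = k·t + ln C by least squares:
Σt = 16.0000, Σ(t)² = 90.0000, Σln s = -0.4867, Σt·ln s = -10.3227.
Equations: 90.0000·k + 16.0000·ln C = -10.3227;  16.0000·k + 4·ln C = -0.4867.
Solving (det = 104.0000): k = -0.32215, ln C = 1.16694, so C = exp(1.16694) = 3.21214.

k = -0.32, C = 3.21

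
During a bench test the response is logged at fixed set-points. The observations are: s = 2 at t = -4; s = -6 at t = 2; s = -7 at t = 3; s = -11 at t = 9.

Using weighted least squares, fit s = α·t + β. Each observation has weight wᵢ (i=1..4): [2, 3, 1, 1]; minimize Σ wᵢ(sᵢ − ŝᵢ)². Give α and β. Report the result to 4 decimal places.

XᵀWX·[α, β]ᵀ = XᵀWs reads: 134·α + 10·β = -172;  10·α + 7·β = -32.
(Σwᵢ·t·t = 134, Σwᵢ·t = 10, Σwᵢ·1 = 7, Σwᵢ·t·s = -172, Σwᵢ·s = -32.)
Δ = 134·7 − 10² = 838.
α = ((-172)·7 − 10·(-32))/838 = -442/419; β = (134·(-32) − 10·(-172))/838 = -1284/419.

α = -1.0549, β = -3.0644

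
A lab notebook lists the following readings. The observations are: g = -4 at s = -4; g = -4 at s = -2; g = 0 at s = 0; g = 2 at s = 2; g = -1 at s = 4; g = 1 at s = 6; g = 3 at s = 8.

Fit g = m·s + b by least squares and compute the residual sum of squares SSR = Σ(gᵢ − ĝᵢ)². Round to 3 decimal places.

The normal equations are: 140·m + 14·b = 54;  14·m + 7·b = -3.
(Σs·s = 140, Σs = 14, Σ1 = 7, Σs·g = 54, Σg = -3.)
Eliminating b: 7·(row 1) − 14·(row 2) gives 784·m = 7·54 − 14·(-3) = 420, so m = 15/28.
Then b = ((-3) − 14·(15/28))/7 = -3/2.
Residuals: -5/14, -10/7, 3/2, 17/7, -23/14, -5/7, 3/14; SSR = 95/7.

SSR = 13.571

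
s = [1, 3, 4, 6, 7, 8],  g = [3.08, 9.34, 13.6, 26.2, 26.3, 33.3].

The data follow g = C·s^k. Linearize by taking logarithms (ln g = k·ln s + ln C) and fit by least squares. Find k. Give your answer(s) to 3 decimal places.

k = 1.156

Linearized form: ln g = k·ln s + ln C. From the 6 transformed points,
XᵀX = [[14.4498, 8.3020]; [8.3020, 6]], rhs = [25.5763, 16.0102]ᵀ  (here Σln s = 8.3020, Σ(ln s)² = 14.4498, Σln g = 16.0102, Σln s·ln g = 25.5763).
Δ = 14.4498·6 − (8.3020)² = 17.7753; k = (25.5763·6 − 8.3020·16.0102)/17.7753 = 1.15559, ln C = (14.4498·16.0102 − 8.3020·25.5763)/17.7753 = 1.06942.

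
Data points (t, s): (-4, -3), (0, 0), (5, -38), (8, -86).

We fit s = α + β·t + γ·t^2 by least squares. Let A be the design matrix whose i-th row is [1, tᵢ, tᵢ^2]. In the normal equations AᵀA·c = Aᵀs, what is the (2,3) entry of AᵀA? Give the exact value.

573

Row 2 ↔ basis t, column 3 ↔ basis t^2, so (AᵀA)_{2,3} = Σᵢ (t)·(t^2) = (-4)·(16) + (0)·(0) + (5)·(25) + (8)·(64) = 573.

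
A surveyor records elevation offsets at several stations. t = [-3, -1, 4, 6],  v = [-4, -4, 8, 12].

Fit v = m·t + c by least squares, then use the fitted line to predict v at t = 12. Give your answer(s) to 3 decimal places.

Normal-equation sums: Σt·t = 62, Σt = 6, Σ1 = 4.
And Σt·v = 120, Σv = 12.
So XᵀX·[m, c]ᵀ = Xᵀv: [[62, 6]; [6, 4]]·[m, c]ᵀ = [120, 12]ᵀ.
Eliminating c: 4·(row 1) − 6·(row 2) gives 212·m = 4·120 − 6·12 = 408, so m = 102/53.
Then c = (12 − 6·(102/53))/4 = 6/53.
At t = 12: v̂ = (102/53)·(12) + (6/53)·(1) = 1230/53.

v̂ = 23.208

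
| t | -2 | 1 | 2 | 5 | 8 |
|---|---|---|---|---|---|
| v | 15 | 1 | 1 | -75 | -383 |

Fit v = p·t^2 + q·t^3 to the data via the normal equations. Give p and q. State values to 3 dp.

p = 1.964, q = -0.993

Sums needed: Σt^2·t^2 = 4754, Σt^2·t^3 = 35894, Σt^3·t^3 = 277898.
Moment sums: Σt^2·v = -26322, Σt^3·v = -205582.
MᵀM·[p, q]ᵀ = Mᵀv becomes [[4754, 35894]; [35894, 277898]]·[p, q]ᵀ = [-26322, -205582]ᵀ.
det = 4754·277898 − 35894² = 32747856.
p = ((-26322)·277898 − 35894·(-205582))/32747856 = 4020572/2046741; q = (4754·(-205582) − 35894·(-26322))/32747856 = -2033435/2046741.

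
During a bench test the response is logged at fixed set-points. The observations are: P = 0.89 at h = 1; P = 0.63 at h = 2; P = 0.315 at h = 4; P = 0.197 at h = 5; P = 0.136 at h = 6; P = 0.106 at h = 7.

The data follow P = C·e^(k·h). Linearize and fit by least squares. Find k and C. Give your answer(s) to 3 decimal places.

k = -0.366, C = 1.293

Let Y = ln P. Fitting Y = k·h + ln C by least squares:
XᵀX = [[131.0000, 25.0000]; [25.0000, 6]], rhs = [-41.4649, -7.5977]ᵀ  (here Σh = 25.0000, Σ(h)² = 131.0000, Σln P = -7.5977, Σh·ln P = -41.4649).
Δ = 131.0000·6 − (25.0000)² = 161.0000; k = (-41.4649·6 − 25.0000·-7.5977)/161.0000 = -0.36551, ln C = (131.0000·-7.5977 − 25.0000·-41.4649)/161.0000 = 0.25665, so C = exp(0.25665) = 1.29260.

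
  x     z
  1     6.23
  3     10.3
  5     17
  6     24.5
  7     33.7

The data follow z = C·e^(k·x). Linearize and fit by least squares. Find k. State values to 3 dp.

k = 0.279

With ln zᵢ as the transformed response and xᵢ as the regressor:
Σx = 22.0000, Σ(x)² = 120.0000, Σln z = 13.7109, Σx·ln z = 66.8064.
Equations: 120.0000·k + 22.0000·ln C = 66.8064;  22.0000·k + 5·ln C = 13.7109.
Δ = 120.0000·5 − (22.0000)² = 116.0000; k = (66.8064·5 − 22.0000·13.7109)/116.0000 = 0.27924, ln C = (120.0000·13.7109 − 22.0000·66.8064)/116.0000 = 1.51352.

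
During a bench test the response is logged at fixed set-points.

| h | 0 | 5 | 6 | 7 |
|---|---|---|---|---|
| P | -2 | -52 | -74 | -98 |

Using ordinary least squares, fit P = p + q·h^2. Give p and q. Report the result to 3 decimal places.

p = -2.412, q = -1.967

The normal equations are: 4·p + 110·q = -226;  110·p + 4322·q = -8766.
Eliminating q: 4322·(row 1) − 110·(row 2) gives 5188·p = 4322·(-226) − 110·(-8766) = -12512, so p = -3128/1297.
Then q = ((-8766) − 110·(-3128/1297))/4322 = -2551/1297.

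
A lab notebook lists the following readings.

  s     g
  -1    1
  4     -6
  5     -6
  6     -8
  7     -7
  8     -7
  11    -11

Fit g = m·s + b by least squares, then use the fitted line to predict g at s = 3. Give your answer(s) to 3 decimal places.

ĝ = -3.762

Entries of MᵀM: Σs·s = 312, Σs = 40, Σ1 = 7.
For Mᵀg: Σs·g = -329, Σg = -44.
Eliminating b: 7·(row 1) − 40·(row 2) gives 584·m = 7·(-329) − 40·(-44) = -543, so m = -543/584.
Then b = ((-44) − 40·(-543/584))/7 = -71/73.
At s = 3: ĝ = (-543/584)·(3) + (-71/73)·(1) = -2197/584.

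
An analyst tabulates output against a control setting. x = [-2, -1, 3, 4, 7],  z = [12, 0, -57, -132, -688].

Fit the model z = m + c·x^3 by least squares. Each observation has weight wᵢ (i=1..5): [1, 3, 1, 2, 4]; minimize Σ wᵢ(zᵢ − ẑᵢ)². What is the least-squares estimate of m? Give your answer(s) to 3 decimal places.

m = -2.992

Compute the Gram sums: Σwᵢ·1 = 11, Σwᵢ·x^3 = 1516, Σwᵢ·x^3·x^3 = 479584.
Moment sums: Σwᵢ·z = -3061, Σwᵢ·x^3·z = -962467.
So MᵀWM·[m, c]ᵀ = MᵀWz: [[11, 1516]; [1516, 479584]]·[m, c]ᵀ = [-3061, -962467]ᵀ.
Δ = 11·479584 − 1516² = 2977168.
m = ((-3061)·479584 − 1516·(-962467))/2977168 = -2226663/744292; c = (11·(-962467) − 1516·(-3061))/2977168 = -5946661/2977168.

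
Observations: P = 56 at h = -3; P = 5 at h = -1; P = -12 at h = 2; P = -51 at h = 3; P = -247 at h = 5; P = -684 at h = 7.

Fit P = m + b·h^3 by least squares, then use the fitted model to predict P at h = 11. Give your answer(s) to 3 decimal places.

P̂ = -2662.114

Setting ∂/∂m … = 0 gives: 6·m + 475·b = -933;  475·m + 134797·b = -268477.
Δ = 6·134797 − 475² = 583157.
m = ((-933)·134797 − 475·(-268477))/583157 = 1760974/583157; b = (6·(-268477) − 475·(-933))/583157 = -1167687/583157.
At h = 11: P̂ = (1760974/583157)·(1) + (-1167687/583157)·(1331) = -41957579/15761.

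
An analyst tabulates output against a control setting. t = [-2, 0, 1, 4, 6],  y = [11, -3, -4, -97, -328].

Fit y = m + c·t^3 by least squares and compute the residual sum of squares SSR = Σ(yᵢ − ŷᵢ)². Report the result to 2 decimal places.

SSR = 4.38

Sums needed: Σ1 = 5, Σt^3 = 273, Σt^3·t^3 = 50817.
For Mᵀy: Σy = -421, Σt^3·y = -77148.
det = 5·50817 − 273² = 179556.
m = ((-421)·50817 − 273·(-77148))/179556 = -8527/4604; c = (5·(-77148) − 273·(-421))/179556 = -90269/59852.
Residuals: 47071/59852, -5285/4604, -9572/14963, 82423/59852, -22501/59852; SSR = 262345/59852.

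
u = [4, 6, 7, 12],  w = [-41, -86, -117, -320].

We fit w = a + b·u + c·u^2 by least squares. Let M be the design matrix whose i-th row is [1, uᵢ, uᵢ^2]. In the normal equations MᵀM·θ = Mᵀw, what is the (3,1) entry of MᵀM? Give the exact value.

245

Row 3 ↔ basis u^2, column 1 ↔ basis 1, so (MᵀM)_{3,1} = Σᵢ u^2 = (16)·(1) + (36)·(1) + (49)·(1) + (144)·(1) = 245.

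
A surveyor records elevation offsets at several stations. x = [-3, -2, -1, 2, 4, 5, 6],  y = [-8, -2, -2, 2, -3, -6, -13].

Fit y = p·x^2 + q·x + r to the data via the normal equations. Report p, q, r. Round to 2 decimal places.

p = -0.60, q = 1.30, r = 1.54

Forming AᵀA = [[2291, 377, 95]; [377, 95, 11]; [95, 11, 7]] and Aᵀy = [-740, -86, -32]ᵀ gives AᵀA·[p, q, r]ᵀ = Aᵀy.
Solving the 3×3 system (Gaussian elimination) gives p = -9115/15163, q = 19740/15163, r = 23367/15163.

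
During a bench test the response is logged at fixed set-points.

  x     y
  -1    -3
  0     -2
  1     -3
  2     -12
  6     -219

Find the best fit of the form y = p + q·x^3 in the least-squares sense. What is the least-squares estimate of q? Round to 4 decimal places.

Sums needed: Σ1 = 5, Σx^3 = 224, Σx^3·x^3 = 46722.
Right-hand side: Σy = -239, Σx^3·y = -47400.
Eliminating q: 46722·(row 1) − 224·(row 2) gives 183434·p = 46722·(-239) − 224·(-47400) = -548958, so p = -274479/91717.
Then q = ((-47400) − 224·(-274479/91717))/46722 = -91732/91717.

q = -1.0002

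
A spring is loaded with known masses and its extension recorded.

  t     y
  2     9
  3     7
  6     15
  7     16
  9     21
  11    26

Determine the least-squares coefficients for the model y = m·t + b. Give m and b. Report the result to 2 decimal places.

m = 2.03, b = 2.79

From the data, Σt·t = 300, Σt = 38, Σ1 = 6.
Right-hand side: Σt·y = 716, Σy = 94.
So AᵀA·[m, b]ᵀ = Aᵀy: [[300, 38]; [38, 6]]·[m, b]ᵀ = [716, 94]ᵀ.
Determinant 300·6 − 38² = 356.
m = (716·6 − 38·94)/356 = 181/89; b = (300·94 − 38·716)/356 = 248/89.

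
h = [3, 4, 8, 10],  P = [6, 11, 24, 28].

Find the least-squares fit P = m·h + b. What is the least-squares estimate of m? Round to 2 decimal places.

m = 3.14

With design matrix A, AᵀA = [[189, 25]; [25, 4]] and AᵀP = [534, 69]ᵀ.
det = 189·4 − 25² = 131.
m = (534·4 − 25·69)/131 = 411/131; b = (189·69 − 25·534)/131 = -309/131.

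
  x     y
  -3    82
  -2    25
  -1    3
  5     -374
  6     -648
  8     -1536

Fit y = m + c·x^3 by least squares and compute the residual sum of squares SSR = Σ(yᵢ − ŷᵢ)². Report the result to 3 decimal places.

SSR = 1.026

The normal equations are: 6·m + 817·c = -2448;  817·m + 325219·c = -975567.
(Σ1 = 6, Σx^3 = 817, Σx^3·x^3 = 325219, Σy = -2448, Σx^3·y = -975567.)
Determinant 6·325219 − 817² = 1283825.
m = ((-2448)·325219 − 817·(-975567))/1283825 = 902127/1283825; c = (6·(-975567) − 817·(-2448))/1283825 = -3853386/1283825.
Residuals: 3709/14425, 73282/256765, -904038/1283825, 620573/1283825, -489351/1283825, 15261/256765; SSR = 1317084/1283825.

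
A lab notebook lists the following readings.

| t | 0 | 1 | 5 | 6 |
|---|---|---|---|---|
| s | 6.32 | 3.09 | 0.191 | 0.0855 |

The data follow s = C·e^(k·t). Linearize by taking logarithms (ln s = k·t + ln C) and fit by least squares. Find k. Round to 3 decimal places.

k = -0.711

With ln sᵢ as the transformed response and tᵢ as the regressor:
Σt = 12.0000, Σ(t)² = 62.0000, Σln s = -1.1428, Σt·ln s = -21.9047.
Equations: 62.0000·k + 12.0000·ln C = -21.9047;  12.0000·k + 4·ln C = -1.1428.
Slope k = (n·Σt·ln s − Σt·Σln s)/(n·Σ(t)² − (Σt)²) = (4·-21.9047 − 12.0000·-1.1428)/104.0000 = -0.71062; ln C = (Σln s − k·Σt)/n = 1.84616.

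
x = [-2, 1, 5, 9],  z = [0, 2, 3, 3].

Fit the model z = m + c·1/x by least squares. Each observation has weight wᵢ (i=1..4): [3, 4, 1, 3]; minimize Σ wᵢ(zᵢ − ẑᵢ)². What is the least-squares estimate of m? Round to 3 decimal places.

Setting ∂/∂m … = 0 gives: 11·m + (91/30)·c = 20;  (91/30)·m + (13033/2700)·c = 48/5.
Eliminating c: (13033/2700)·(row 1) − (91/30)·(row 2) gives (5926/135)·m = (13033/2700)·20 − (91/30)·(48/5) = 45509/675, so m = 45509/29630.
Then c = ((48/5) − (91/30)·(45509/29630))/(13033/2700) = 3033/2963.

m = 1.536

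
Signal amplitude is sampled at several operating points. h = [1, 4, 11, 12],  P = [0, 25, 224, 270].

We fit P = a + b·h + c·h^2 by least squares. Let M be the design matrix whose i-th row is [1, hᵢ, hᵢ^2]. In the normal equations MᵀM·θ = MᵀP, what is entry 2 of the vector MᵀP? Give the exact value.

Entry 2 ↔ basis h, so (MᵀP)_{2} = Σᵢ (h)·Pᵢ = (1)·(0) + (4)·(25) + (11)·(224) + (12)·(270) = 5804.

5804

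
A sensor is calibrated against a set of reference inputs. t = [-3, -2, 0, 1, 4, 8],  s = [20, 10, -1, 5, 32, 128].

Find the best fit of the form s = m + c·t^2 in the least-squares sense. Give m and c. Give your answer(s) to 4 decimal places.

Forming AᵀA = [[6, 94]; [94, 4450]] and Aᵀs = [194, 8929]ᵀ gives AᵀA·[m, c]ᵀ = Aᵀs.
det = 6·4450 − 94² = 17864.
m = (194·4450 − 94·8929)/17864 = 11987/8932; c = (6·8929 − 94·194)/17864 = 17669/8932.

m = 1.3420, c = 1.9782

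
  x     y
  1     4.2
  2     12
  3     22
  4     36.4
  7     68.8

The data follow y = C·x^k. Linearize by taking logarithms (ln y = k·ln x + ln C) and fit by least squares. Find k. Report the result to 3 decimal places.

Taking logs, ln y = k·ln x + ln C, so regress ln y on ln x.
Σln x = 5.1240, Σ(ln x)² = 7.3958, Σln y = 14.8368, Σln x·ln y = 18.3349.
Normal system: [[7.3958, 5.1240]; [5.1240, 5]]·[k, ln C]ᵀ = [18.3349, 14.8368]ᵀ.
Solving (det = 10.7239): k = 1.45949, ln C = 1.47169.

k = 1.459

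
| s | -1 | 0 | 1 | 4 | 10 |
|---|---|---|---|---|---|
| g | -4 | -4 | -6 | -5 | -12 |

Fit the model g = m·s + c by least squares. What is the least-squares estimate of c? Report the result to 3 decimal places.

The normal equations are: 118·m + 14·c = -142;  14·m + 5·c = -31.
Eliminating c: 5·(row 1) − 14·(row 2) gives 394·m = 5·(-142) − 14·(-31) = -276, so m = -138/197.
Then c = ((-31) − 14·(-138/197))/5 = -835/197.

c = -4.239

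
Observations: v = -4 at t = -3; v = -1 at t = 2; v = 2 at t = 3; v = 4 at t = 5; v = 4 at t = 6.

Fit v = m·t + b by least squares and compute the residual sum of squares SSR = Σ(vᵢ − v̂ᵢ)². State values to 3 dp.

SSR = 3.102

From the data, Σt·t = 83, Σt = 13, Σ1 = 5.
Moment sums: Σt·v = 60, Σv = 5.
det = 83·5 − 13² = 246.
m = (60·5 − 13·5)/246 = 235/246; b = (83·5 − 13·60)/246 = -365/246.
Residuals: 43/123, -117/82, 76/123, 29/41, -61/246; SSR = 763/246.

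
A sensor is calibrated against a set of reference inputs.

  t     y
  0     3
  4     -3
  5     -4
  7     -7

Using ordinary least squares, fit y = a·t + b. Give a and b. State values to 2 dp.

Normal-equation sums: Σt·t = 90, Σt = 16, Σ1 = 4.
Right-hand side: Σt·y = -81, Σy = -11.
So MᵀM·[a, b]ᵀ = Mᵀy: [[90, 16]; [16, 4]]·[a, b]ᵀ = [-81, -11]ᵀ.
Determinant 90·4 − 16² = 104.
a = ((-81)·4 − 16·(-11))/104 = -37/26; b = (90·(-11) − 16·(-81))/104 = 153/52.

a = -1.42, b = 2.94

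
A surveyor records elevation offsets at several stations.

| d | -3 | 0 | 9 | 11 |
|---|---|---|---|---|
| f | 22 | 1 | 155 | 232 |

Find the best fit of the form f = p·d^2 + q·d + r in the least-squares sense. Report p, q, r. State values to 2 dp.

p = 1.99, q = -0.86, r = 1.33

Setting ∂/∂p … = 0 gives: 21283·p + 2033·q + 211·r = 40825;  2033·p + 211·q + 17·r = 3881;  211·p + 17·q + 4·r = 410.
(Σd^2·d^2 = 21283, Σd^2·d = 2033, Σd^2 = 211, Σd·d = 211, Σd = 17, Σ1 = 4, Σd^2·f = 40825, Σd·f = 3881, Σf = 410.)
Inverting the 3×3 Gram matrix, [p, q, r]ᵀ = [31171/15684, -67669/78420, 8691/6535]ᵀ.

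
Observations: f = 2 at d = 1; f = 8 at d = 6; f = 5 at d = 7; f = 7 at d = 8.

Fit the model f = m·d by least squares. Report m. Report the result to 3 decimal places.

Compute the Gram sums: Σd·d = 150.
For Mᵀf: Σd·f = 141.
Hence m = 141 / 150 ≈ 0.94.

m = 0.940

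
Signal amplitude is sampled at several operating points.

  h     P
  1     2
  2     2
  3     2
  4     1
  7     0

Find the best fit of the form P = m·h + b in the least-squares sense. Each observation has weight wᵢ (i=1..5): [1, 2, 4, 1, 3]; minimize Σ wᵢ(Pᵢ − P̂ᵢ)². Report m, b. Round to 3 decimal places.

The normal equations are: 208·m + 42·b = 38;  42·m + 11·b = 15.
(Σwᵢ·h·h = 208, Σwᵢ·h = 42, Σwᵢ·1 = 11, Σwᵢ·h·P = 38, Σwᵢ·P = 15.)
Eliminating b: 11·(row 1) − 42·(row 2) gives 524·m = 11·38 − 42·15 = -212, so m = -53/131.
Then b = (15 − 42·(-53/131))/11 = 381/131.

m = -0.405, b = 2.908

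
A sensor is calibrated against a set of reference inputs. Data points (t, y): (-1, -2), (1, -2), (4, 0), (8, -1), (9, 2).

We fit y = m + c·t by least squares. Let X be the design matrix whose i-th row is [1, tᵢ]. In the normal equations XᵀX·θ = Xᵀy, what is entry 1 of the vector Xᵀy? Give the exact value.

-3

Entry 1 ↔ basis 1, so (Xᵀy)_{1} = Σᵢ yᵢ = (1)·(-2) + (1)·(-2) + (1)·(0) + (1)·(-1) + (1)·(2) = -3.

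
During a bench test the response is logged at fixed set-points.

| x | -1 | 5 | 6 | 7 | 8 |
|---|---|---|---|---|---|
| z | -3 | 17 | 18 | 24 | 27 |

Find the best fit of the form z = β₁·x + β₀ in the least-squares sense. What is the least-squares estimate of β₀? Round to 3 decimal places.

Entries of MᵀM: Σx·x = 175, Σx = 25, Σ1 = 5.
For Mᵀz: Σx·z = 580, Σz = 83.
Determinant 175·5 − 25² = 250.
β₁ = (580·5 − 25·83)/250 = 33/10; β₀ = (175·83 − 25·580)/250 = 1/10.

β₀ = 0.100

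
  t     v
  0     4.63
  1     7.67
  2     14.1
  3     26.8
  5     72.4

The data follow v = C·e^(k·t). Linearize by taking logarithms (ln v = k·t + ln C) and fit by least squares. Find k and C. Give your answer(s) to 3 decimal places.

k = 0.559, C = 4.605

Let Y = ln v. Fitting Y = k·t + ln C by least squares:
Over the data: Σt = 11.0000, Σ(t)² = 39.0000, Σln v = 13.7867, Σt·ln v = 38.6059.
Normal system: [[39.0000, 11.0000]; [11.0000, 5]]·[k, ln C]ᵀ = [38.6059, 13.7867]ᵀ.
Solving (det = 74.0000): k = 0.55914, ln C = 1.52723, so C = exp(1.52723) = 4.60538.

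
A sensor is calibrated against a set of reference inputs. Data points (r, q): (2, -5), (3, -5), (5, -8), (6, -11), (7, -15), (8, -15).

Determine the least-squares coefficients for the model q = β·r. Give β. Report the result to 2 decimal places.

β = -1.90

Setting ∂/∂β … = 0 gives: 187·β = -356.
(Σr·r = 187, Σr·q = -356.)
Hence β = -356 / 187 ≈ -1.90374.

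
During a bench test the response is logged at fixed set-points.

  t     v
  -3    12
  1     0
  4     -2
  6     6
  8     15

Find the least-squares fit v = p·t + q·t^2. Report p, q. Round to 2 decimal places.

p = -2.35, q = 0.53

MᵀM·[p, q]ᵀ = Mᵀv reads: 126·p + 766·q = 112;  766·p + 5730·q = 1252.
(Σt·t = 126, Σt·t^2 = 766, Σt^2·t^2 = 5730, Σt·v = 112, Σt^2·v = 1252.)
Δ = 126·5730 − 766² = 135224.
p = (112·5730 − 766·1252)/135224 = -39659/16903; q = (126·1252 − 766·112)/135224 = 8995/16903.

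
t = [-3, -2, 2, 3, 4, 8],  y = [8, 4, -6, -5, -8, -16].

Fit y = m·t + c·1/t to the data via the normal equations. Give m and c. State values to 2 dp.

m = -1.95, c = -2.03

Entries of MᵀM: Σt·t = 106, Σt·1/t = 6, Σ1/t·1/t = 461/576.
Moment sums: Σt·y = -219, Σ1/t·y = -40/3.
So MᵀM·[m, c]ᵀ = Mᵀy: [[106, 6]; [6, 461/576]]·[m, c]ᵀ = [-219, -40/3]ᵀ.
Determinant 106·(461/576) − 6² = 14065/288.
m = ((-219)·(461/576) − 6·(-40/3))/(14065/288) = -54879/28130; c = (106·(-40/3) − 6·(-219))/(14065/288) = -28608/14065.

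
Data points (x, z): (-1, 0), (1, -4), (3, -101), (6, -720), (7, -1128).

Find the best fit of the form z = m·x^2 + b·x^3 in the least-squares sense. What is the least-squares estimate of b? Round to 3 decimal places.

From the data, Σx^2·x^2 = 3780, Σx^2·x^3 = 24826, Σx^3·x^3 = 165036.
And Σx^2·z = -82105, Σx^3·z = -545155.
AᵀA·[m, b]ᵀ = Aᵀz becomes [[3780, 24826]; [24826, 165036]]·[m, b]ᵀ = [-82105, -545155]ᵀ.
det = 3780·165036 − 24826² = 7505804.
m = ((-82105)·165036 − 24826·(-545155))/7505804 = -8131375/3752902; b = (3780·(-545155) − 24826·(-82105))/7505804 = -11173585/3752902.

b = -2.977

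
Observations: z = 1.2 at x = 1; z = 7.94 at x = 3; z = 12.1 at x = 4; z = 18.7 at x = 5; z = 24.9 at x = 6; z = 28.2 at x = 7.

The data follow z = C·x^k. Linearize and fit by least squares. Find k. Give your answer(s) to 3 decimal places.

Taking logs, ln z = k·ln x + ln C, so regress ln z on ln x.
Sums: Σln x = 7.8320, Σ(ln x)² = 12.7160, Σln z = 14.2302, Σln x·ln z = 22.7041.
Normal system: [[12.7160, 7.8320]; [7.8320, 6]]·[k, ln C]ᵀ = [22.7041, 14.2302]ᵀ.
Solving (det = 14.9557): k = 1.65649, ln C = 0.20942.

k = 1.656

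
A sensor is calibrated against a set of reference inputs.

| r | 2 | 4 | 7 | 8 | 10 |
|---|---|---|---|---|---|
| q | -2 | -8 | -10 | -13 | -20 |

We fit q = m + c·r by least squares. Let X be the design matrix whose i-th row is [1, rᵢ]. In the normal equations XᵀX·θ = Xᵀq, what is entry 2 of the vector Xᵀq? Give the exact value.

-410

Entry 2 ↔ basis r, so (Xᵀq)_{2} = Σᵢ (r)·qᵢ = (2)·(-2) + (4)·(-8) + (7)·(-10) + (8)·(-13) + (10)·(-20) = -410.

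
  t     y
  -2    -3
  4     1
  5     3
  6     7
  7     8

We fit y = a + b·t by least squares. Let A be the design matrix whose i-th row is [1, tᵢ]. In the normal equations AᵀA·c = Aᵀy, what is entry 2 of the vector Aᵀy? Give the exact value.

Entry 2 ↔ basis t, so (Aᵀy)_{2} = Σᵢ (t)·yᵢ = (-2)·(-3) + (4)·(1) + (5)·(3) + (6)·(7) + (7)·(8) = 123.

123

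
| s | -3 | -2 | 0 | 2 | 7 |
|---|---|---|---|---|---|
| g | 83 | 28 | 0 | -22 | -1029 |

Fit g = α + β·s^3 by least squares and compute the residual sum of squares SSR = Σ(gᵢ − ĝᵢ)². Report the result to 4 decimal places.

Forming MᵀM = [[5, 316]; [316, 118506]] and Mᵀg = [-940, -355588]ᵀ gives MᵀM·[α, β]ᵀ = Mᵀg.
Eliminating β: 118506·(row 1) − 316·(row 2) gives 492674·α = 118506·(-940) − 316·(-355588) = 970168, so α = 485084/246337.
Then β = ((-355588) − 316·(485084/246337))/118506 = -740450/246337.
Residuals: -31263/246337, 488752/246337, -485084/246337, 19102/246337, 8493/246337; SSR = 1930686/246337.

SSR = 7.8376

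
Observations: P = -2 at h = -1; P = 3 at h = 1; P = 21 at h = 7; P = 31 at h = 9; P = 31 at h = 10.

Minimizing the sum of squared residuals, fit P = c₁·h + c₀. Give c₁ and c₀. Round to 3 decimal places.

Normal-equation sums: Σh·h = 232, Σh = 26, Σ1 = 5.
Right-hand side: Σh·P = 741, ΣP = 84.
Normal equations: [[232, 26]; [26, 5]]·[c₁, c₀]ᵀ = [741, 84]ᵀ.
Eliminating c₀: 5·(row 1) − 26·(row 2) gives 484·c₁ = 5·741 − 26·84 = 1521, so c₁ = 1521/484.
Then c₀ = (84 − 26·(1521/484))/5 = 111/242.

c₁ = 3.143, c₀ = 0.459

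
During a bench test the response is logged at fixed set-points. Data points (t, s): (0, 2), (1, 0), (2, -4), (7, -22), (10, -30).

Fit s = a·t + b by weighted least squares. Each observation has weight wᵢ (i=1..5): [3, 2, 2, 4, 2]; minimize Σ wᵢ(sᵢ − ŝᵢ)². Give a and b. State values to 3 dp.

Entries of AᵀWA: Σwᵢ·t·t = 406, Σwᵢ·t = 54, Σwᵢ·1 = 13.
And Σwᵢ·t·s = -1232, Σwᵢ·s = -150.
AᵀWA·[a, b]ᵀ = AᵀWs becomes [[406, 54]; [54, 13]]·[a, b]ᵀ = [-1232, -150]ᵀ.
Eliminating b: 13·(row 1) − 54·(row 2) gives 2362·a = 13·(-1232) − 54·(-150) = -7916, so a = -3958/1181.
Then b = ((-150) − 54·(-3958/1181))/13 = 2814/1181.

a = -3.351, b = 2.383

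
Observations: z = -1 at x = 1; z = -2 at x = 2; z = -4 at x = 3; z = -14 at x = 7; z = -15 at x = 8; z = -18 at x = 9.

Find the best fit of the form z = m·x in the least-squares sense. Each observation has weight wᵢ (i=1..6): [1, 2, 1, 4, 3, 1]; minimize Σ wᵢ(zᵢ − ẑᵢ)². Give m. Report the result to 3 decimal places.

The normal equations are: 487·m = -935.
Hence m = -935 / 487 ≈ -1.91992.

m = -1.920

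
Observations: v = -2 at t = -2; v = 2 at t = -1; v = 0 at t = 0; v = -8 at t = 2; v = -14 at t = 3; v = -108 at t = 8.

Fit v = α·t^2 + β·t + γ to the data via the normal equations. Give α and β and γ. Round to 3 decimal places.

Setting ∂/∂α … = 0 gives: 4210·α + 538·β + 82·γ = -7076;  538·α + 82·β + 10·γ = -920;  82·α + 10·β + 6·γ = -130.
(Σt^2·t^2 = 4210, Σt^2·t = 538, Σt^2 = 82, Σt·t = 82, Σt = 10, Σ1 = 6, Σt^2·v = -7076, Σt·v = -920, Σv = -130.)
Inverting the 3×3 Gram matrix, [α, β, γ]ᵀ = [-571/364, -411/364, 43/26]ᵀ.

α = -1.569, β = -1.129, γ = 1.654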